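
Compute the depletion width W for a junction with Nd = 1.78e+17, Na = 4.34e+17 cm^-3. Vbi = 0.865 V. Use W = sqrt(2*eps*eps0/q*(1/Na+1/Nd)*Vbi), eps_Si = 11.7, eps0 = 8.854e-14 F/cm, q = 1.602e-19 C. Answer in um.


Step 1: 1/Na + 1/Nd = 1/4.34e+17 + 1/1.78e+17 = 7.92212e-18
Step 2: 2*eps*eps0/q = 2*11.7*8.854e-14/1.602e-19 = 1.293281e+07
Step 3: W^2 = 1.293281e+07 * 7.92212e-18 * 0.865 = 8.86238e-11
Step 4: W = sqrt(8.86238e-11) = 9.414e-06 cm = 0.09414 um

0.09414


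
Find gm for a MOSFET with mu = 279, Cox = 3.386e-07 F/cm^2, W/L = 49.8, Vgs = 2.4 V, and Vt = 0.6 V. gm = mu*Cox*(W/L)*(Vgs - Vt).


Step 1: Vov = Vgs - Vt = 2.4 - 0.6 = 1.8 V
Step 2: gm = mu * Cox * (W/L) * Vov
Step 3: gm = 279 * 3.386e-07 * 49.8 * 1.8 = 8.47e-03 S

8.47e-03


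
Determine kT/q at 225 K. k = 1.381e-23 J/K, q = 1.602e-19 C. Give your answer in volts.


Step 1: kT = 1.381e-23 * 225 = 3.10725e-21 J
Step 2: Vt = kT/q = 3.10725e-21 / 1.602e-19
Step 3: Vt = 0.0194 V

0.0194


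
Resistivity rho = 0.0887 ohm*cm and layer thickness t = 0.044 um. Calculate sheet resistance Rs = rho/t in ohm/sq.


Step 1: Convert thickness to cm: t = 0.044 um = 4.4000e-06 cm
Step 2: Rs = rho / t = 0.0887 / 4.4000e-06
Step 3: Rs = 20159.1 ohm/sq

20159.1


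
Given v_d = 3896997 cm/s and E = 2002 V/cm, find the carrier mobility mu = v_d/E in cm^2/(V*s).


Step 1: mu = v_d / E
Step 2: mu = 3896997 / 2002
Step 3: mu = 1946.55 cm^2/(V*s)

1946.55


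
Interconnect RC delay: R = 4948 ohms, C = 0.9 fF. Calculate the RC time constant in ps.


Step 1: tau = R * C
Step 2: tau = 4948 * 0.9 fF = 4948 * 9.0e-16 F
Step 3: tau = 4.4532e-12 s = 4.4532 ps

4.4532


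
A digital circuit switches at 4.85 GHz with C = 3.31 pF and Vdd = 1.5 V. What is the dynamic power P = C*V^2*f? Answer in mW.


Step 1: V^2 = 1.5^2 = 2.25 V^2
Step 2: P = C*V^2*f = 3.31e-12 F * 2.25 * 4.85e9 Hz
Step 3: P = 3.6120375e-02 W
Step 4: P = 36.12 mW

36.12


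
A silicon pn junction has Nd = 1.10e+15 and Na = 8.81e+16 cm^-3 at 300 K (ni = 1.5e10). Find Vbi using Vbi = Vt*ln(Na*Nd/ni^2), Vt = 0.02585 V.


Step 1: Compute Na*Nd/ni^2 = 8.81e+16 * 1.10e+15 / (1.5e10)^2 = 4.3071e+11
Step 2: ln(4.3071e+11) = 26.7887
Step 3: Vbi = 0.02585 * 26.7887 = 0.692 V

0.692


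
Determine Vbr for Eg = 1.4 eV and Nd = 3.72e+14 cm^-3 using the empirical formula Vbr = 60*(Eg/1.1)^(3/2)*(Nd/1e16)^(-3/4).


Step 1: Eg/1.1 = 1.4/1.1 = 1.272727
Step 2: (Eg/1.1)^1.5 = 1.272727^1.5 = 1.435830
Step 3: (Nd/1e16)^(-0.75) = (0.0372)^(-0.75) = 11.805729
Step 4: Vbr = 60 * 1.435830 * 11.805729 = 1017.1 V

1017.1


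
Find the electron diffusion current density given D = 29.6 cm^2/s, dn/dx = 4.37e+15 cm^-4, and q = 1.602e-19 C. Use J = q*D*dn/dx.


Step 1: J = q * D * (dn/dx)
Step 2: J = 1.602e-19 * 29.6 * 4.37e+15
Step 3: J = 2.07e-02 A/cm^2

2.07e-02


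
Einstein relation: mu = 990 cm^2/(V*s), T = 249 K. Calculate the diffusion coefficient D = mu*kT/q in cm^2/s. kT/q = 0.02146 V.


Step 1: D = mu * (kT/q)
Step 2: D = 990 * 0.02146
Step 3: D = 21.25 cm^2/s

21.25


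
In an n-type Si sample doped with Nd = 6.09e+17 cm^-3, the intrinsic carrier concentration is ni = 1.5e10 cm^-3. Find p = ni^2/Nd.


Step 1: Since Nd >> ni, n ≈ Nd = 6.09e+17 cm^-3
Step 2: p = ni^2 / n = (1.5e10)^2 / 6.09e+17
Step 3: p = 2.25e20 / 6.09e+17 = 3.69e+02 cm^-3

3.69e+02


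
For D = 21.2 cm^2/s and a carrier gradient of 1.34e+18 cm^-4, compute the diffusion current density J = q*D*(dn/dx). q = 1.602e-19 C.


Step 1: J = q * D * (dn/dx)
Step 2: J = 1.602e-19 * 21.2 * 1.34e+18
Step 3: J = 4.55e+00 A/cm^2

4.55e+00


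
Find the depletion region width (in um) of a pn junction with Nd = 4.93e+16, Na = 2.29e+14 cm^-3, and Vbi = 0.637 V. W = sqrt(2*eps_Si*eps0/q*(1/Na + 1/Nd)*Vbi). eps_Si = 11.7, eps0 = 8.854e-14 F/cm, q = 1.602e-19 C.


Step 1: 1/Na + 1/Nd = 1/2.29e+14 + 1/4.93e+16 = 4.38710e-15
Step 2: 2*eps*eps0/q = 2*11.7*8.854e-14/1.602e-19 = 1.293281e+07
Step 3: W^2 = 1.293281e+07 * 4.38710e-15 * 0.637 = 3.61418e-08
Step 4: W = sqrt(3.61418e-08) = 1.901e-04 cm = 1.901 um

1.901


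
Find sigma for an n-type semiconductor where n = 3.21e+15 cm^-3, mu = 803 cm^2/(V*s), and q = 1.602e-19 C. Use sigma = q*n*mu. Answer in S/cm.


Step 1: sigma = q * n * mu
Step 2: sigma = 1.602e-19 * 3.21e+15 * 803
Step 3: sigma = 4.129e-01 S/cm

4.129e-01


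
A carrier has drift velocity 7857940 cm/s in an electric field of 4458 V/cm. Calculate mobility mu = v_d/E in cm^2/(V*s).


Step 1: mu = v_d / E
Step 2: mu = 7857940 / 4458
Step 3: mu = 1762.66 cm^2/(V*s)

1762.66


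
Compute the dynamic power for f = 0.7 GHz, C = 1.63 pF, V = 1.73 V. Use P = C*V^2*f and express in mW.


Step 1: V^2 = 1.73^2 = 2.9929 V^2
Step 2: P = C*V^2*f = 1.63e-12 F * 2.9929 * 0.7e9 Hz
Step 3: P = 3.4148989e-03 W
Step 4: P = 3.415 mW

3.415


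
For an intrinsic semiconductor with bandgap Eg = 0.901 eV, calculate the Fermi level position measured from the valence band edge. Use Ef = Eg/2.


Step 1: For an intrinsic semiconductor, the Fermi level sits at midgap.
Step 2: Ef = Eg / 2 = 0.901 / 2 = 0.4505 eV

0.4505


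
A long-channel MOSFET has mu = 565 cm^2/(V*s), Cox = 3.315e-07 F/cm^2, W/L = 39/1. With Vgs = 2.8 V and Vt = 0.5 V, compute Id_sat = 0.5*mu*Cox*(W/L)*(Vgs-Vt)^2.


Step 1: Overdrive voltage Vov = Vgs - Vt = 2.8 - 0.5 = 2.3 V
Step 2: W/L = 39/1 = 39
Step 3: Id = 0.5 * 565 * 3.315e-07 * 39 * 2.3^2
Step 4: Id = 1.93e-02 A

1.93e-02


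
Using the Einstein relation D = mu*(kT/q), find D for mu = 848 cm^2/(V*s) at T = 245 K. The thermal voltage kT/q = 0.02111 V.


Step 1: D = mu * (kT/q)
Step 2: D = 848 * 0.02111
Step 3: D = 17.9 cm^2/s

17.9


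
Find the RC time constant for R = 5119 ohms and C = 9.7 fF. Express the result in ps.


Step 1: tau = R * C
Step 2: tau = 5119 * 9.7 fF = 5119 * 9.7e-15 F
Step 3: tau = 4.96543e-11 s = 49.6543 ps

49.6543


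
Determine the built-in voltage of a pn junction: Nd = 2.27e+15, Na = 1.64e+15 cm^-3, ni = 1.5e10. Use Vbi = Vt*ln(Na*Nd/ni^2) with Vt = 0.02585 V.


Step 1: Compute Na*Nd/ni^2 = 1.64e+15 * 2.27e+15 / (1.5e10)^2 = 1.6546e+10
Step 2: ln(1.6546e+10) = 23.5294
Step 3: Vbi = 0.02585 * 23.5294 = 0.608 V

0.608


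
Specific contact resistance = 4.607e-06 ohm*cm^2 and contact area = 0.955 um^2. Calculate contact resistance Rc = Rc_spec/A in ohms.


Step 1: Convert area to cm^2: 0.955 um^2 = 9.5500e-09 cm^2
Step 2: Rc = Rc_spec / A = 4.607e-06 / 9.5500e-09
Step 3: Rc = 4.82e+02 ohms

4.82e+02


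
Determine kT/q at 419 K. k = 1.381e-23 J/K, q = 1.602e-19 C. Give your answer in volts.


Step 1: kT = 1.381e-23 * 419 = 5.78639e-21 J
Step 2: Vt = kT/q = 5.78639e-21 / 1.602e-19
Step 3: Vt = 0.03612 V

0.03612


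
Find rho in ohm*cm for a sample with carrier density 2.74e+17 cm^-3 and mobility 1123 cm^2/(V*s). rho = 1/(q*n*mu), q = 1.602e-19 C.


Step 1: sigma = q * n * mu = 1.602e-19 * 2.74e+17 * 1123 = 4.92939e+01 S/cm
Step 2: rho = 1 / sigma = 1 / 4.92939e+01 = 0.02029 ohm*cm

0.02029


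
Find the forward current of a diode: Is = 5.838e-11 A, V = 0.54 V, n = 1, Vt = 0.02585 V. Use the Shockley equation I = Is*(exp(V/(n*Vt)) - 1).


Step 1: V/(n*Vt) = 0.54/(1*0.02585) = 20.8897
Step 2: exp(20.8897) = 1.1811e+09
Step 3: I = 5.838e-11 * (1.1811e+09 - 1) = 6.90e-02 A

6.90e-02


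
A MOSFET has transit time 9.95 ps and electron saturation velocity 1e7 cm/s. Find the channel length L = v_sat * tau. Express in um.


Step 1: tau in seconds = 9.95 ps * 1e-12 = 9.9500e-12 s
Step 2: L = v_sat * tau = 1e7 * 9.9500e-12 = 9.9500e-05 cm
Step 3: L in um = 9.9500e-05 * 1e4 = 0.995 um

0.995


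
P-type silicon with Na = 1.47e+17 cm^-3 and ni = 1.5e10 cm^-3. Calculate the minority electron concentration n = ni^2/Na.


Step 1: Majority hole concentration p ≈ Na = 1.47e+17 cm^-3
Step 2: n = ni^2 / Na = (1.5e10)^2 / 1.47e+17
Step 3: n = 1.53e+03 cm^-3

1.53e+03


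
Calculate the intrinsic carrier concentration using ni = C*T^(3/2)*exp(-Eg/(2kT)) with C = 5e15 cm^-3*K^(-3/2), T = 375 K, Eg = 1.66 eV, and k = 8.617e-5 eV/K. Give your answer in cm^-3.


Step 1: Compute kT = 8.617e-5 * 375 = 0.03231375 eV
Step 2: Exponent = -Eg/(2kT) = -1.66/(2*0.03231375) = -25.68566
Step 3: T^(3/2) = 375^1.5 = 7261.84
Step 4: ni = 5e15 * 7261.84 * exp(-25.68566) = 2.54e+08 cm^-3

2.54e+08


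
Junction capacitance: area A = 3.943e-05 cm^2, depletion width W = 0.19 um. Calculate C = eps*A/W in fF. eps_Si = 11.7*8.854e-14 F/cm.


Step 1: eps_Si = 11.7 * 8.854e-14 = 1.035918e-12 F/cm
Step 2: W in cm = 0.19 * 1e-4 = 1.90e-05 cm
Step 3: C = 1.035918e-12 * 3.943e-05 / 1.90e-05 = 2.149802e-12 F
Step 4: C = 2149.8 fF

2149.8


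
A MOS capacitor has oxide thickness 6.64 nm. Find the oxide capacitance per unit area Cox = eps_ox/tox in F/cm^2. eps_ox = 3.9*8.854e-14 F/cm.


Step 1: eps_ox = 3.9 * 8.854e-14 = 3.45306e-13 F/cm
Step 2: tox in cm = 6.64 nm * 1e-7 = 6.6400e-07 cm
Step 3: Cox = 3.45306e-13 / 6.6400e-07 = 5.20e-07 F/cm^2

5.20e-07


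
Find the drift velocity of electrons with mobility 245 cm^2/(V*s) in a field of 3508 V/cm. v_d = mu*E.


Step 1: v_d = mu * E
Step 2: v_d = 245 * 3508 = 859460
Step 3: v_d = 8.59e+05 cm/s

8.59e+05


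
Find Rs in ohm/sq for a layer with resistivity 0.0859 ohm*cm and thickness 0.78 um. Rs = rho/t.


Step 1: Convert thickness to cm: t = 0.78 um = 7.8000e-05 cm
Step 2: Rs = rho / t = 0.0859 / 7.8000e-05
Step 3: Rs = 1101.3 ohm/sq

1101.3


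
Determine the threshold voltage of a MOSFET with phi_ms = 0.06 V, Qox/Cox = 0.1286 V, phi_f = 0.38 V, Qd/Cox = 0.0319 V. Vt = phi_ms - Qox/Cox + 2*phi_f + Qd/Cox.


Step 1: Vt = phi_ms - Qox/Cox + 2*phi_f + Qd/Cox
Step 2: Vt = 0.06 - 0.1286 + 2*0.38 + 0.0319
Step 3: Vt = 0.06 - 0.1286 + 0.76 + 0.0319
Step 4: Vt = 0.7233 V

0.7233


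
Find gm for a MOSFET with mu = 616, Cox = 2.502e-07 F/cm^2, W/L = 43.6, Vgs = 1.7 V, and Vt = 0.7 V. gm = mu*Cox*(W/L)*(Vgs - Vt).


Step 1: Vov = Vgs - Vt = 1.7 - 0.7 = 1.0 V
Step 2: gm = mu * Cox * (W/L) * Vov
Step 3: gm = 616 * 2.502e-07 * 43.6 * 1.0 = 6.72e-03 S

6.72e-03


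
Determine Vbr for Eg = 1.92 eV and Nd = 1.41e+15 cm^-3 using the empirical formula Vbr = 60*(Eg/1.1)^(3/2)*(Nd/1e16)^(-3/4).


Step 1: Eg/1.1 = 1.92/1.1 = 1.745455
Step 2: (Eg/1.1)^1.5 = 1.745455^1.5 = 2.306020
Step 3: (Nd/1e16)^(-0.75) = (0.141)^(-0.75) = 4.345959
Step 4: Vbr = 60 * 2.306020 * 4.345959 = 601.3 V

601.3


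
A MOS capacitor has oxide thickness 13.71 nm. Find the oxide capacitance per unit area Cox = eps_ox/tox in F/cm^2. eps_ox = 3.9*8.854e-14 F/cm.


Step 1: eps_ox = 3.9 * 8.854e-14 = 3.45306e-13 F/cm
Step 2: tox in cm = 13.71 nm * 1e-7 = 1.3710e-06 cm
Step 3: Cox = 3.45306e-13 / 1.3710e-06 = 2.52e-07 F/cm^2

2.52e-07


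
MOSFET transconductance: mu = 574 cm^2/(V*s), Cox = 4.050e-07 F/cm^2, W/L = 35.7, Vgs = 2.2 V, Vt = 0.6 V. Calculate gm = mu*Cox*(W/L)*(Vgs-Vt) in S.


Step 1: Vov = Vgs - Vt = 2.2 - 0.6 = 1.6 V
Step 2: gm = mu * Cox * (W/L) * Vov
Step 3: gm = 574 * 4.050e-07 * 35.7 * 1.6 = 1.33e-02 S

1.33e-02


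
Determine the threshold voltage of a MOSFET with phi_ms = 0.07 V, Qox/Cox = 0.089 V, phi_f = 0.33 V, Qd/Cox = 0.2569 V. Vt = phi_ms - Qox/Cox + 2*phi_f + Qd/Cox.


Step 1: Vt = phi_ms - Qox/Cox + 2*phi_f + Qd/Cox
Step 2: Vt = 0.07 - 0.089 + 2*0.33 + 0.2569
Step 3: Vt = 0.07 - 0.089 + 0.66 + 0.2569
Step 4: Vt = 0.8979 V

0.8979


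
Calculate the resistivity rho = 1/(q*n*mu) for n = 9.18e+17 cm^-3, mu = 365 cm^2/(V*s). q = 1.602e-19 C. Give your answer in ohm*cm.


Step 1: sigma = q * n * mu = 1.602e-19 * 9.18e+17 * 365 = 5.36782e+01 S/cm
Step 2: rho = 1 / sigma = 1 / 5.36782e+01 = 0.01863 ohm*cm

0.01863


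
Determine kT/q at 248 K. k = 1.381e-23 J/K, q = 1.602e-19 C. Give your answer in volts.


Step 1: kT = 1.381e-23 * 248 = 3.42488e-21 J
Step 2: Vt = kT/q = 3.42488e-21 / 1.602e-19
Step 3: Vt = 0.02138 V

0.02138


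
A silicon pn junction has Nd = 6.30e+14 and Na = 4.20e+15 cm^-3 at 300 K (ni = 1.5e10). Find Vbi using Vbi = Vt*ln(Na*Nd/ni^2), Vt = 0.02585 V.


Step 1: Compute Na*Nd/ni^2 = 4.20e+15 * 6.30e+14 / (1.5e10)^2 = 1.1760e+10
Step 2: ln(1.1760e+10) = 23.1880
Step 3: Vbi = 0.02585 * 23.1880 = 0.599 V

0.599


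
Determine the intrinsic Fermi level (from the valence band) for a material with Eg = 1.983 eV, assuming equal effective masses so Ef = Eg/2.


Step 1: For an intrinsic semiconductor, the Fermi level sits at midgap.
Step 2: Ef = Eg / 2 = 1.983 / 2 = 0.9915 eV

0.9915


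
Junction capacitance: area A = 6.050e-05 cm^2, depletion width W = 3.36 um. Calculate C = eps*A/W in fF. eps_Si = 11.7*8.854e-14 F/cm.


Step 1: eps_Si = 11.7 * 8.854e-14 = 1.035918e-12 F/cm
Step 2: W in cm = 3.36 * 1e-4 = 3.36e-04 cm
Step 3: C = 1.035918e-12 * 6.050e-05 / 3.36e-04 = 1.865269e-13 F
Step 4: C = 186.53 fF

186.53


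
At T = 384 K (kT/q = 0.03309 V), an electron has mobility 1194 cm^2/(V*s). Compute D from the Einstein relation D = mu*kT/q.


Step 1: D = mu * (kT/q)
Step 2: D = 1194 * 0.03309
Step 3: D = 39.51 cm^2/s

39.51


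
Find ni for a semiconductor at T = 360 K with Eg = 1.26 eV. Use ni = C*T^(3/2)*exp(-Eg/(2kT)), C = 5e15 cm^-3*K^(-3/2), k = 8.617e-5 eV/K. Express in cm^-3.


Step 1: Compute kT = 8.617e-5 * 360 = 0.0310212 eV
Step 2: Exponent = -Eg/(2kT) = -1.26/(2*0.0310212) = -20.30869
Step 3: T^(3/2) = 360^1.5 = 6830.52
Step 4: ni = 5e15 * 6830.52 * exp(-20.30869) = 5.17e+10 cm^-3

5.17e+10


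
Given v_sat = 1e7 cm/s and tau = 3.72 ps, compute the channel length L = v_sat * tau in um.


Step 1: tau in seconds = 3.72 ps * 1e-12 = 3.7200e-12 s
Step 2: L = v_sat * tau = 1e7 * 3.7200e-12 = 3.7200e-05 cm
Step 3: L in um = 3.7200e-05 * 1e4 = 0.372 um

0.372


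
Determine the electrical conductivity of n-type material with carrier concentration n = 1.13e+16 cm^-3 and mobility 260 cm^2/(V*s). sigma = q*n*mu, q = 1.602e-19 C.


Step 1: sigma = q * n * mu
Step 2: sigma = 1.602e-19 * 1.13e+16 * 260
Step 3: sigma = 4.707e-01 S/cm

4.707e-01


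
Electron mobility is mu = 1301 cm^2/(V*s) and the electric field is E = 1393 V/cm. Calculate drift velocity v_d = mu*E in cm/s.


Step 1: v_d = mu * E
Step 2: v_d = 1301 * 1393 = 1812293
Step 3: v_d = 1.81e+06 cm/s

1.81e+06


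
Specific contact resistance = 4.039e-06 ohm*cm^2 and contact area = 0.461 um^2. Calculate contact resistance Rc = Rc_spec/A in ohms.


Step 1: Convert area to cm^2: 0.461 um^2 = 4.6100e-09 cm^2
Step 2: Rc = Rc_spec / A = 4.039e-06 / 4.6100e-09
Step 3: Rc = 8.76e+02 ohms

8.76e+02


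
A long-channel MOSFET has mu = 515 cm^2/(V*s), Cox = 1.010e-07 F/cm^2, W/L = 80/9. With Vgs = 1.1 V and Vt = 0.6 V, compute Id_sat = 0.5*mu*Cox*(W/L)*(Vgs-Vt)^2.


Step 1: Overdrive voltage Vov = Vgs - Vt = 1.1 - 0.6 = 0.5 V
Step 2: W/L = 80/9 = 8.88889
Step 3: Id = 0.5 * 515 * 1.010e-07 * 8.88889 * 0.5^2
Step 4: Id = 5.78e-05 A

5.78e-05


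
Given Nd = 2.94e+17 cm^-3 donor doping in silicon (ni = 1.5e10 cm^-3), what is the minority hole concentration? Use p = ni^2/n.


Step 1: Since Nd >> ni, n ≈ Nd = 2.94e+17 cm^-3
Step 2: p = ni^2 / n = (1.5e10)^2 / 2.94e+17
Step 3: p = 2.25e20 / 2.94e+17 = 7.65e+02 cm^-3

7.65e+02


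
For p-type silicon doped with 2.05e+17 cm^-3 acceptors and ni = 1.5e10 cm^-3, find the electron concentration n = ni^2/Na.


Step 1: Majority hole concentration p ≈ Na = 2.05e+17 cm^-3
Step 2: n = ni^2 / Na = (1.5e10)^2 / 2.05e+17
Step 3: n = 1.10e+03 cm^-3

1.10e+03


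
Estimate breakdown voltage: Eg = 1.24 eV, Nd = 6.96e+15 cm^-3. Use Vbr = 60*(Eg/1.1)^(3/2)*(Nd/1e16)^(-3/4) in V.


Step 1: Eg/1.1 = 1.24/1.1 = 1.127273
Step 2: (Eg/1.1)^1.5 = 1.127273^1.5 = 1.196861
Step 3: (Nd/1e16)^(-0.75) = (0.696)^(-0.75) = 1.312330
Step 4: Vbr = 60 * 1.196861 * 1.312330 = 94.2 V

94.2


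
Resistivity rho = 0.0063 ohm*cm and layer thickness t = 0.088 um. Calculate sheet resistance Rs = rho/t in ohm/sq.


Step 1: Convert thickness to cm: t = 0.088 um = 8.8000e-06 cm
Step 2: Rs = rho / t = 0.0063 / 8.8000e-06
Step 3: Rs = 715.9 ohm/sq

715.9


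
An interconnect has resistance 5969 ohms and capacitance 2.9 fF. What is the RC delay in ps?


Step 1: tau = R * C
Step 2: tau = 5969 * 2.9 fF = 5969 * 2.9e-15 F
Step 3: tau = 1.73101e-11 s = 17.3101 ps

17.3101


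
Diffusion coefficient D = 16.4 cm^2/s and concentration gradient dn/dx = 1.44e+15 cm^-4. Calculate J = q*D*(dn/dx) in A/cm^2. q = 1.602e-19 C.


Step 1: J = q * D * (dn/dx)
Step 2: J = 1.602e-19 * 16.4 * 1.44e+15
Step 3: J = 3.78e-03 A/cm^2

3.78e-03


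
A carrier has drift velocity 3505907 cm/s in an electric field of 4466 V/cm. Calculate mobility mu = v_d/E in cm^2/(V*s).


Step 1: mu = v_d / E
Step 2: mu = 3505907 / 4466
Step 3: mu = 785.02 cm^2/(V*s)

785.02


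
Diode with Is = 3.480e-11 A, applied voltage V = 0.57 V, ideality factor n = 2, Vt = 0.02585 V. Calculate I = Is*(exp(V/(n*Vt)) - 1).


Step 1: V/(n*Vt) = 0.57/(2*0.02585) = 11.0251
Step 2: exp(11.0251) = 6.1396e+04
Step 3: I = 3.480e-11 * (6.1396e+04 - 1) = 2.14e-06 A

2.14e-06


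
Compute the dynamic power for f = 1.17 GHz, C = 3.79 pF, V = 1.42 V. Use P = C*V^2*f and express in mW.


Step 1: V^2 = 1.42^2 = 2.0164 V^2
Step 2: P = C*V^2*f = 3.79e-12 F * 2.0164 * 1.17e9 Hz
Step 3: P = 8.94132252e-03 W
Step 4: P = 8.941 mW

8.941


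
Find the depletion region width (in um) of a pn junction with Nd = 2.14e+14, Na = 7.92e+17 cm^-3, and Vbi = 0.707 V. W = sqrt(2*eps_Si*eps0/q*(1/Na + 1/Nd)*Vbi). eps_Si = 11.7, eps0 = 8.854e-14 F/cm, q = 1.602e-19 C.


Step 1: 1/Na + 1/Nd = 1/7.92e+17 + 1/2.14e+14 = 4.67416e-15
Step 2: 2*eps*eps0/q = 2*11.7*8.854e-14/1.602e-19 = 1.293281e+07
Step 3: W^2 = 1.293281e+07 * 4.67416e-15 * 0.707 = 4.27382e-08
Step 4: W = sqrt(4.27382e-08) = 2.067e-04 cm = 2.067 um

2.067


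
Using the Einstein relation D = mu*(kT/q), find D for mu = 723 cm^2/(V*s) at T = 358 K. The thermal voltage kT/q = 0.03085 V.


Step 1: D = mu * (kT/q)
Step 2: D = 723 * 0.03085
Step 3: D = 22.3 cm^2/s

22.3


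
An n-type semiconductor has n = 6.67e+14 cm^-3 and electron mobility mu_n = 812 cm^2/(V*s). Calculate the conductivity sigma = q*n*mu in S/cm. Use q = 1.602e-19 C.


Step 1: sigma = q * n * mu
Step 2: sigma = 1.602e-19 * 6.67e+14 * 812
Step 3: sigma = 8.676e-02 S/cm

8.676e-02


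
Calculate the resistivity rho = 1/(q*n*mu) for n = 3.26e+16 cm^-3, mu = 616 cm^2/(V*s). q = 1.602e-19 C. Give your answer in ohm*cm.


Step 1: sigma = q * n * mu = 1.602e-19 * 3.26e+16 * 616 = 3.21707e+00 S/cm
Step 2: rho = 1 / sigma = 1 / 3.21707e+00 = 0.3108 ohm*cm

0.3108


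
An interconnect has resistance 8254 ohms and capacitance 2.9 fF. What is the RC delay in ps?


Step 1: tau = R * C
Step 2: tau = 8254 * 2.9 fF = 8254 * 2.9e-15 F
Step 3: tau = 2.39366e-11 s = 23.9366 ps

23.9366


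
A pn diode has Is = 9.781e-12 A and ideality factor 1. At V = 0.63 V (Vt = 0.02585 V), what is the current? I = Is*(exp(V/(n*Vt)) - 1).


Step 1: V/(n*Vt) = 0.63/(1*0.02585) = 24.3714
Step 2: exp(24.3714) = 3.8403e+10
Step 3: I = 9.781e-12 * (3.8403e+10 - 1) = 3.76e-01 A

3.76e-01


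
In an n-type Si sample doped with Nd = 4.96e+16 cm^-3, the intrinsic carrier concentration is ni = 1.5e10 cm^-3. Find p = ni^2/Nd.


Step 1: Since Nd >> ni, n ≈ Nd = 4.96e+16 cm^-3
Step 2: p = ni^2 / n = (1.5e10)^2 / 4.96e+16
Step 3: p = 2.25e20 / 4.96e+16 = 4.54e+03 cm^-3

4.54e+03


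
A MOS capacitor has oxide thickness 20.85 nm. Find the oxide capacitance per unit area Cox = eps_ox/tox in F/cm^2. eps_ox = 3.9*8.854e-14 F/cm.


Step 1: eps_ox = 3.9 * 8.854e-14 = 3.45306e-13 F/cm
Step 2: tox in cm = 20.85 nm * 1e-7 = 2.0850e-06 cm
Step 3: Cox = 3.45306e-13 / 2.0850e-06 = 1.66e-07 F/cm^2

1.66e-07


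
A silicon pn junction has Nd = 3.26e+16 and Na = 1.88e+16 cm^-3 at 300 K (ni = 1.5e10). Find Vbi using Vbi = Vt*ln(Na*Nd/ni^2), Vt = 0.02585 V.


Step 1: Compute Na*Nd/ni^2 = 1.88e+16 * 3.26e+16 / (1.5e10)^2 = 2.7239e+12
Step 2: ln(2.7239e+12) = 28.6331
Step 3: Vbi = 0.02585 * 28.6331 = 0.74 V

0.74


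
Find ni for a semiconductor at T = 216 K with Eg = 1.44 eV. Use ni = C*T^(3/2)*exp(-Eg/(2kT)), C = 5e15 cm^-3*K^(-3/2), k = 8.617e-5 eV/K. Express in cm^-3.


Step 1: Compute kT = 8.617e-5 * 216 = 0.01861272 eV
Step 2: Exponent = -Eg/(2kT) = -1.44/(2*0.01861272) = -38.68322
Step 3: T^(3/2) = 216^1.5 = 3174.54
Step 4: ni = 5e15 * 3174.54 * exp(-38.68322) = 2.52e+02 cm^-3

2.52e+02


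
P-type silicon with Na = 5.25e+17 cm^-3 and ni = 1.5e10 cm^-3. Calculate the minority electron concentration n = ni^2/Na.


Step 1: Majority hole concentration p ≈ Na = 5.25e+17 cm^-3
Step 2: n = ni^2 / Na = (1.5e10)^2 / 5.25e+17
Step 3: n = 4.29e+02 cm^-3

4.29e+02


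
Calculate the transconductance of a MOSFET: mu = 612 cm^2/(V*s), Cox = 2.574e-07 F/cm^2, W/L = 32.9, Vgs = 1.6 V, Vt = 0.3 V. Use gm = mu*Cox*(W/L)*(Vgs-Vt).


Step 1: Vov = Vgs - Vt = 1.6 - 0.3 = 1.3 V
Step 2: gm = mu * Cox * (W/L) * Vov
Step 3: gm = 612 * 2.574e-07 * 32.9 * 1.3 = 6.74e-03 S

6.74e-03


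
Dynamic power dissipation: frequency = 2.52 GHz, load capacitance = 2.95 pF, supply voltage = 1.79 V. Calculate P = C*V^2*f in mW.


Step 1: V^2 = 1.79^2 = 3.2041 V^2
Step 2: P = C*V^2*f = 2.95e-12 F * 3.2041 * 2.52e9 Hz
Step 3: P = 2.38192794e-02 W
Step 4: P = 23.819 mW

23.819


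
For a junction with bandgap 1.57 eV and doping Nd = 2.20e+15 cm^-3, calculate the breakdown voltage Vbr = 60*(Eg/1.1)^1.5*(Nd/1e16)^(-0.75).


Step 1: Eg/1.1 = 1.57/1.1 = 1.427273
Step 2: (Eg/1.1)^1.5 = 1.427273^1.5 = 1.705142
Step 3: (Nd/1e16)^(-0.75) = (0.22)^(-0.75) = 3.113028
Step 4: Vbr = 60 * 1.705142 * 3.113028 = 318.5 V

318.5


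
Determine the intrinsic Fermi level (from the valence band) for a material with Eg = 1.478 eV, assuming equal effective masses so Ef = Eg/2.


Step 1: For an intrinsic semiconductor, the Fermi level sits at midgap.
Step 2: Ef = Eg / 2 = 1.478 / 2 = 0.739 eV

0.739


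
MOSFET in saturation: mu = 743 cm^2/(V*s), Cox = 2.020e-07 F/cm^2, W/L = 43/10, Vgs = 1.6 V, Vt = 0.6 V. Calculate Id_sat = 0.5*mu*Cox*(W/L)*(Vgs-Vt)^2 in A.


Step 1: Overdrive voltage Vov = Vgs - Vt = 1.6 - 0.6 = 1.0 V
Step 2: W/L = 43/10 = 4.3
Step 3: Id = 0.5 * 743 * 2.020e-07 * 4.3 * 1.0^2
Step 4: Id = 3.23e-04 A

3.23e-04


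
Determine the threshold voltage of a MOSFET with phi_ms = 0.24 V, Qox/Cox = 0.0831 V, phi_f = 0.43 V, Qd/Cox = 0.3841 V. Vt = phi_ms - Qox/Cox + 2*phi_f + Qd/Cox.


Step 1: Vt = phi_ms - Qox/Cox + 2*phi_f + Qd/Cox
Step 2: Vt = 0.24 - 0.0831 + 2*0.43 + 0.3841
Step 3: Vt = 0.24 - 0.0831 + 0.86 + 0.3841
Step 4: Vt = 1.401 V

1.401


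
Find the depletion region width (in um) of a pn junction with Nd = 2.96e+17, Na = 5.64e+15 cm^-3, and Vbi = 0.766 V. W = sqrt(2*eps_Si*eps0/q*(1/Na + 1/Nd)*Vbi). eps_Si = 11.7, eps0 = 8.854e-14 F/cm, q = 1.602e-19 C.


Step 1: 1/Na + 1/Nd = 1/5.64e+15 + 1/2.96e+17 = 1.80683e-16
Step 2: 2*eps*eps0/q = 2*11.7*8.854e-14/1.602e-19 = 1.293281e+07
Step 3: W^2 = 1.293281e+07 * 1.80683e-16 * 0.766 = 1.78994e-09
Step 4: W = sqrt(1.78994e-09) = 4.231e-05 cm = 0.4231 um

0.4231


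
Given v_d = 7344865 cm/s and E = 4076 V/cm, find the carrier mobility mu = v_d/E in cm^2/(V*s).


Step 1: mu = v_d / E
Step 2: mu = 7344865 / 4076
Step 3: mu = 1801.98 cm^2/(V*s)

1801.98


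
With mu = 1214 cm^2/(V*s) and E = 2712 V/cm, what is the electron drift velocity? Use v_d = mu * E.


Step 1: v_d = mu * E
Step 2: v_d = 1214 * 2712 = 3292368
Step 3: v_d = 3.29e+06 cm/s

3.29e+06


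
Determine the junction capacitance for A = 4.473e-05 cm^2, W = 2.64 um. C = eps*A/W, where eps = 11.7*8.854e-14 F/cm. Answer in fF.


Step 1: eps_Si = 11.7 * 8.854e-14 = 1.035918e-12 F/cm
Step 2: W in cm = 2.64 * 1e-4 = 2.64e-04 cm
Step 3: C = 1.035918e-12 * 4.473e-05 / 2.64e-04 = 1.755175e-13 F
Step 4: C = 175.52 fF

175.52


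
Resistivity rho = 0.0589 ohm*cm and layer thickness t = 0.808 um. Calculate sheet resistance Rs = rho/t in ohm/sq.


Step 1: Convert thickness to cm: t = 0.808 um = 8.0800e-05 cm
Step 2: Rs = rho / t = 0.0589 / 8.0800e-05
Step 3: Rs = 729.0 ohm/sq

729.0


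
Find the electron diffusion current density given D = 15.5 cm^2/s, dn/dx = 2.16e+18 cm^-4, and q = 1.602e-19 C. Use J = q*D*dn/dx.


Step 1: J = q * D * (dn/dx)
Step 2: J = 1.602e-19 * 15.5 * 2.16e+18
Step 3: J = 5.36e+00 A/cm^2

5.36e+00


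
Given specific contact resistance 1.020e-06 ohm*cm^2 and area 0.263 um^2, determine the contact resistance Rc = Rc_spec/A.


Step 1: Convert area to cm^2: 0.263 um^2 = 2.6300e-09 cm^2
Step 2: Rc = Rc_spec / A = 1.020e-06 / 2.6300e-09
Step 3: Rc = 3.88e+02 ohms

3.88e+02


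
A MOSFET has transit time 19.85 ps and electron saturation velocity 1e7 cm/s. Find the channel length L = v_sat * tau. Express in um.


Step 1: tau in seconds = 19.85 ps * 1e-12 = 1.9850e-11 s
Step 2: L = v_sat * tau = 1e7 * 1.9850e-11 = 1.9850e-04 cm
Step 3: L in um = 1.9850e-04 * 1e4 = 1.985 um

1.985


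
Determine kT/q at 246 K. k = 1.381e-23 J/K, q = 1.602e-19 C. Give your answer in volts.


Step 1: kT = 1.381e-23 * 246 = 3.39726e-21 J
Step 2: Vt = kT/q = 3.39726e-21 / 1.602e-19
Step 3: Vt = 0.02121 V

0.02121


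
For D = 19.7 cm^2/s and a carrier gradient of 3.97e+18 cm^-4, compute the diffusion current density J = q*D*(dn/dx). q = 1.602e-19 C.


Step 1: J = q * D * (dn/dx)
Step 2: J = 1.602e-19 * 19.7 * 3.97e+18
Step 3: J = 1.25e+01 A/cm^2

1.25e+01


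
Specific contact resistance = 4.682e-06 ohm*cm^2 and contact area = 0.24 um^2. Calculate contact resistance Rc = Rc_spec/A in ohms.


Step 1: Convert area to cm^2: 0.24 um^2 = 2.4000e-09 cm^2
Step 2: Rc = Rc_spec / A = 4.682e-06 / 2.4000e-09
Step 3: Rc = 1.95e+03 ohms

1.95e+03


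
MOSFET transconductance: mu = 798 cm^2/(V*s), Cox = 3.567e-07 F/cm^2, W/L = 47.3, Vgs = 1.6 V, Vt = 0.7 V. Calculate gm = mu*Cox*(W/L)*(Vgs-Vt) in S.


Step 1: Vov = Vgs - Vt = 1.6 - 0.7 = 0.9 V
Step 2: gm = mu * Cox * (W/L) * Vov
Step 3: gm = 798 * 3.567e-07 * 47.3 * 0.9 = 1.21e-02 S

1.21e-02


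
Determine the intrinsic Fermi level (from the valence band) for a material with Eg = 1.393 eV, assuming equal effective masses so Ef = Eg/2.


Step 1: For an intrinsic semiconductor, the Fermi level sits at midgap.
Step 2: Ef = Eg / 2 = 1.393 / 2 = 0.6965 eV

0.6965


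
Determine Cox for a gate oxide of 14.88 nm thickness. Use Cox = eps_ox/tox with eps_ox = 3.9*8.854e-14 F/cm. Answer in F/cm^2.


Step 1: eps_ox = 3.9 * 8.854e-14 = 3.45306e-13 F/cm
Step 2: tox in cm = 14.88 nm * 1e-7 = 1.4880e-06 cm
Step 3: Cox = 3.45306e-13 / 1.4880e-06 = 2.32e-07 F/cm^2

2.32e-07


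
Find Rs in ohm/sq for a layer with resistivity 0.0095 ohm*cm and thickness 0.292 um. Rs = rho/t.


Step 1: Convert thickness to cm: t = 0.292 um = 2.9200e-05 cm
Step 2: Rs = rho / t = 0.0095 / 2.9200e-05
Step 3: Rs = 325.3 ohm/sq

325.3


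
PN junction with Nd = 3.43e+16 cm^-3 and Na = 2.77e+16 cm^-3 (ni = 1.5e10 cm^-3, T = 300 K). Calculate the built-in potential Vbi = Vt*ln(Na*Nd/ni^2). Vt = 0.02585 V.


Step 1: Compute Na*Nd/ni^2 = 2.77e+16 * 3.43e+16 / (1.5e10)^2 = 4.2227e+12
Step 2: ln(4.2227e+12) = 29.0715
Step 3: Vbi = 0.02585 * 29.0715 = 0.751 V

0.751


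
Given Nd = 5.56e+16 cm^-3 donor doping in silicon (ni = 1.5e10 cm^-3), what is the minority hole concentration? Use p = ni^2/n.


Step 1: Since Nd >> ni, n ≈ Nd = 5.56e+16 cm^-3
Step 2: p = ni^2 / n = (1.5e10)^2 / 5.56e+16
Step 3: p = 2.25e20 / 5.56e+16 = 4.05e+03 cm^-3

4.05e+03


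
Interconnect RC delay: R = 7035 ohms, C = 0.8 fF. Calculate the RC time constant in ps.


Step 1: tau = R * C
Step 2: tau = 7035 * 0.8 fF = 7035 * 8.0e-16 F
Step 3: tau = 5.628e-12 s = 5.628 ps

5.628


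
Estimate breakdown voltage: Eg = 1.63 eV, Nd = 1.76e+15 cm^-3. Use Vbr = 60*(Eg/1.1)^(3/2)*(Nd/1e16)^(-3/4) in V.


Step 1: Eg/1.1 = 1.63/1.1 = 1.481818
Step 2: (Eg/1.1)^1.5 = 1.481818^1.5 = 1.803816
Step 3: (Nd/1e16)^(-0.75) = (0.176)^(-0.75) = 3.680150
Step 4: Vbr = 60 * 1.803816 * 3.680150 = 398.3 V

398.3


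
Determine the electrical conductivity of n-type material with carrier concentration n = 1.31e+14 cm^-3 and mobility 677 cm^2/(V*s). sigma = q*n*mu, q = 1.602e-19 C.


Step 1: sigma = q * n * mu
Step 2: sigma = 1.602e-19 * 1.31e+14 * 677
Step 3: sigma = 1.421e-02 S/cm

1.421e-02


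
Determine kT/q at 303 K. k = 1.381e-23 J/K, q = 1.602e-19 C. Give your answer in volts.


Step 1: kT = 1.381e-23 * 303 = 4.18443e-21 J
Step 2: Vt = kT/q = 4.18443e-21 / 1.602e-19
Step 3: Vt = 0.02612 V

0.02612


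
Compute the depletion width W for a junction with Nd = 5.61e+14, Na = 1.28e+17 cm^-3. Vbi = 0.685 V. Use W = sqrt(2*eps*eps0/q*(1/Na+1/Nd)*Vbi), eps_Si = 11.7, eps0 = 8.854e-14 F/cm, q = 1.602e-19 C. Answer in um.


Step 1: 1/Na + 1/Nd = 1/1.28e+17 + 1/5.61e+14 = 1.79034e-15
Step 2: 2*eps*eps0/q = 2*11.7*8.854e-14/1.602e-19 = 1.293281e+07
Step 3: W^2 = 1.293281e+07 * 1.79034e-15 * 0.685 = 1.58606e-08
Step 4: W = sqrt(1.58606e-08) = 1.259e-04 cm = 1.259 um

1.259


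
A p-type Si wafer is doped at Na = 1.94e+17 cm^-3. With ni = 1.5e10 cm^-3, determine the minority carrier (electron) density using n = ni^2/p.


Step 1: Majority hole concentration p ≈ Na = 1.94e+17 cm^-3
Step 2: n = ni^2 / Na = (1.5e10)^2 / 1.94e+17
Step 3: n = 1.16e+03 cm^-3

1.16e+03


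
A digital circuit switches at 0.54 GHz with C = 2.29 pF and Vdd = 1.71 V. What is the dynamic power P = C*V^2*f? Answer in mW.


Step 1: V^2 = 1.71^2 = 2.9241 V^2
Step 2: P = C*V^2*f = 2.29e-12 F * 2.9241 * 0.54e9 Hz
Step 3: P = 3.61594206e-03 W
Step 4: P = 3.616 mW

3.616


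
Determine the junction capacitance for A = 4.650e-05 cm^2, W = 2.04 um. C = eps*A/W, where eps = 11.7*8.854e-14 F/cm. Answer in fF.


Step 1: eps_Si = 11.7 * 8.854e-14 = 1.035918e-12 F/cm
Step 2: W in cm = 2.04 * 1e-4 = 2.04e-04 cm
Step 3: C = 1.035918e-12 * 4.650e-05 / 2.04e-04 = 2.361284e-13 F
Step 4: C = 236.13 fF

236.13


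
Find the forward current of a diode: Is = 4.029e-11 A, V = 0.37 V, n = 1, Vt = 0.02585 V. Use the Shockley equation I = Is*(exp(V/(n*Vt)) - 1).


Step 1: V/(n*Vt) = 0.37/(1*0.02585) = 14.3133
Step 2: exp(14.3133) = 1.6451e+06
Step 3: I = 4.029e-11 * (1.6451e+06 - 1) = 6.63e-05 A

6.63e-05


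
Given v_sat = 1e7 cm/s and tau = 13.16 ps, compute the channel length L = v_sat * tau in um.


Step 1: tau in seconds = 13.16 ps * 1e-12 = 1.3160e-11 s
Step 2: L = v_sat * tau = 1e7 * 1.3160e-11 = 1.3160e-04 cm
Step 3: L in um = 1.3160e-04 * 1e4 = 1.316 um

1.316


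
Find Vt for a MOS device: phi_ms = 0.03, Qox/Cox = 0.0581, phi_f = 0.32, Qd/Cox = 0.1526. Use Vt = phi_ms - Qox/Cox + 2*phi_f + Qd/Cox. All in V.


Step 1: Vt = phi_ms - Qox/Cox + 2*phi_f + Qd/Cox
Step 2: Vt = 0.03 - 0.0581 + 2*0.32 + 0.1526
Step 3: Vt = 0.03 - 0.0581 + 0.64 + 0.1526
Step 4: Vt = 0.7645 V

0.7645


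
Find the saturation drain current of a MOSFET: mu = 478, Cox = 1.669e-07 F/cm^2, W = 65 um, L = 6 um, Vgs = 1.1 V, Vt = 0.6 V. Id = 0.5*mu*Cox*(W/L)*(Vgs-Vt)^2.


Step 1: Overdrive voltage Vov = Vgs - Vt = 1.1 - 0.6 = 0.5 V
Step 2: W/L = 65/6 = 10.8333
Step 3: Id = 0.5 * 478 * 1.669e-07 * 10.8333 * 0.5^2
Step 4: Id = 1.08e-04 A

1.08e-04


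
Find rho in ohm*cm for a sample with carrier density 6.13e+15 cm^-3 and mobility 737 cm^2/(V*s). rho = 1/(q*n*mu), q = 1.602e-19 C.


Step 1: sigma = q * n * mu = 1.602e-19 * 6.13e+15 * 737 = 7.23753e-01 S/cm
Step 2: rho = 1 / sigma = 1 / 7.23753e-01 = 1.382 ohm*cm

1.382


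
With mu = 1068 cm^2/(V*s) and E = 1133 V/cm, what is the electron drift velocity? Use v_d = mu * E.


Step 1: v_d = mu * E
Step 2: v_d = 1068 * 1133 = 1210044
Step 3: v_d = 1.21e+06 cm/s

1.21e+06


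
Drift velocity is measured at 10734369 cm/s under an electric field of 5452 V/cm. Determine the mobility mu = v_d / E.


Step 1: mu = v_d / E
Step 2: mu = 10734369 / 5452
Step 3: mu = 1968.89 cm^2/(V*s)

1968.89


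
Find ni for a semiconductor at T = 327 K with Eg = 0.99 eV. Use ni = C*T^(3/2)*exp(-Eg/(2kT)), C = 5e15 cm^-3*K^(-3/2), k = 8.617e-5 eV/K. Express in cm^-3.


Step 1: Compute kT = 8.617e-5 * 327 = 0.02817759 eV
Step 2: Exponent = -Eg/(2kT) = -0.99/(2*0.02817759) = -17.56715
Step 3: T^(3/2) = 327^1.5 = 5913.19
Step 4: ni = 5e15 * 5913.19 * exp(-17.56715) = 6.94e+11 cm^-3

6.94e+11


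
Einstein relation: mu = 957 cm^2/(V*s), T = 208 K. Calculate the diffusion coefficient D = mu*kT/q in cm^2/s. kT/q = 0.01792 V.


Step 1: D = mu * (kT/q)
Step 2: D = 957 * 0.01792
Step 3: D = 17.15 cm^2/s

17.15


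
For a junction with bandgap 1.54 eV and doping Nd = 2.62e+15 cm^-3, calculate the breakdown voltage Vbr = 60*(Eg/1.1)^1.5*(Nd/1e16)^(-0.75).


Step 1: Eg/1.1 = 1.54/1.1 = 1.400000
Step 2: (Eg/1.1)^1.5 = 1.400000^1.5 = 1.656502
Step 3: (Nd/1e16)^(-0.75) = (0.262)^(-0.75) = 2.730700
Step 4: Vbr = 60 * 1.656502 * 2.730700 = 271.4 V

271.4


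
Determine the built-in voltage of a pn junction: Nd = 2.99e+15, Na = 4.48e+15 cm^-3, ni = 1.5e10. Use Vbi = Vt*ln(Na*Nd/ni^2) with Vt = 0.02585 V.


Step 1: Compute Na*Nd/ni^2 = 4.48e+15 * 2.99e+15 / (1.5e10)^2 = 5.9534e+10
Step 2: ln(5.9534e+10) = 24.8098
Step 3: Vbi = 0.02585 * 24.8098 = 0.641 V

0.641


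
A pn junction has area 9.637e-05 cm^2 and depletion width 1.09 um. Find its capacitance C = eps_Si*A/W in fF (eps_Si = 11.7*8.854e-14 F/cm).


Step 1: eps_Si = 11.7 * 8.854e-14 = 1.035918e-12 F/cm
Step 2: W in cm = 1.09 * 1e-4 = 1.09e-04 cm
Step 3: C = 1.035918e-12 * 9.637e-05 / 1.09e-04 = 9.158846e-13 F
Step 4: C = 915.88 fF

915.88


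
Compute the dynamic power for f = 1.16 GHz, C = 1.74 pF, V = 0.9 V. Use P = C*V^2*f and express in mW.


Step 1: V^2 = 0.9^2 = 0.81 V^2
Step 2: P = C*V^2*f = 1.74e-12 F * 0.81 * 1.16e9 Hz
Step 3: P = 1.634904e-03 W
Step 4: P = 1.635 mW

1.635


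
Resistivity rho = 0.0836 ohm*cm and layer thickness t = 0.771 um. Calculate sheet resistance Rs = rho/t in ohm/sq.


Step 1: Convert thickness to cm: t = 0.771 um = 7.7100e-05 cm
Step 2: Rs = rho / t = 0.0836 / 7.7100e-05
Step 3: Rs = 1084.3 ohm/sq

1084.3


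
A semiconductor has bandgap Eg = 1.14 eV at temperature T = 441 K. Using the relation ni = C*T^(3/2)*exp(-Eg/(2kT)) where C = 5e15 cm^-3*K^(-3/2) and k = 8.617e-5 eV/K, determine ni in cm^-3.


Step 1: Compute kT = 8.617e-5 * 441 = 0.03800097 eV
Step 2: Exponent = -Eg/(2kT) = -1.14/(2*0.03800097) = -14.99962
Step 3: T^(3/2) = 441^1.5 = 9261.00
Step 4: ni = 5e15 * 9261.00 * exp(-14.99962) = 1.42e+13 cm^-3

1.42e+13


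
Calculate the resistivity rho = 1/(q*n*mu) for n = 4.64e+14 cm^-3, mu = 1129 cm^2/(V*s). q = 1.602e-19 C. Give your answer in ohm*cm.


Step 1: sigma = q * n * mu = 1.602e-19 * 4.64e+14 * 1129 = 8.39217e-02 S/cm
Step 2: rho = 1 / sigma = 1 / 8.39217e-02 = 11.92 ohm*cm

11.92


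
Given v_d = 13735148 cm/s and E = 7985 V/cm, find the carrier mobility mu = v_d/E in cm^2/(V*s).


Step 1: mu = v_d / E
Step 2: mu = 13735148 / 7985
Step 3: mu = 1720.12 cm^2/(V*s)

1720.12


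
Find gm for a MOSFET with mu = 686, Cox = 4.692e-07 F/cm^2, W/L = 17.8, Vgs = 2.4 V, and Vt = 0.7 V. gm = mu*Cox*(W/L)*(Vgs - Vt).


Step 1: Vov = Vgs - Vt = 2.4 - 0.7 = 1.7 V
Step 2: gm = mu * Cox * (W/L) * Vov
Step 3: gm = 686 * 4.692e-07 * 17.8 * 1.7 = 9.74e-03 S

9.74e-03


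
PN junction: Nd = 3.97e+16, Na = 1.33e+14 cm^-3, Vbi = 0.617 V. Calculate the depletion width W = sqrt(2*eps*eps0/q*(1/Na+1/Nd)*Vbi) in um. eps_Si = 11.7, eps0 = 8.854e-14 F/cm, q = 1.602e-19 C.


Step 1: 1/Na + 1/Nd = 1/1.33e+14 + 1/3.97e+16 = 7.54399e-15
Step 2: 2*eps*eps0/q = 2*11.7*8.854e-14/1.602e-19 = 1.293281e+07
Step 3: W^2 = 1.293281e+07 * 7.54399e-15 * 0.617 = 6.01976e-08
Step 4: W = sqrt(6.01976e-08) = 2.454e-04 cm = 2.454 um

2.454


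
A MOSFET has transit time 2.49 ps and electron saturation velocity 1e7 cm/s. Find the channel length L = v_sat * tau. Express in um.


Step 1: tau in seconds = 2.49 ps * 1e-12 = 2.4900e-12 s
Step 2: L = v_sat * tau = 1e7 * 2.4900e-12 = 2.4900e-05 cm
Step 3: L in um = 2.4900e-05 * 1e4 = 0.249 um

0.249


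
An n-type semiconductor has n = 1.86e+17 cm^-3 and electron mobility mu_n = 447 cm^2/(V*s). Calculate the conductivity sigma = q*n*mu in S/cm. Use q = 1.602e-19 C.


Step 1: sigma = q * n * mu
Step 2: sigma = 1.602e-19 * 1.86e+17 * 447
Step 3: sigma = 1.332e+01 S/cm

1.332e+01


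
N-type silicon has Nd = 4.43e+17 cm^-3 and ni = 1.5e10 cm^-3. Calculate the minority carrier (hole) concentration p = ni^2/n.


Step 1: Since Nd >> ni, n ≈ Nd = 4.43e+17 cm^-3
Step 2: p = ni^2 / n = (1.5e10)^2 / 4.43e+17
Step 3: p = 2.25e20 / 4.43e+17 = 5.08e+02 cm^-3

5.08e+02


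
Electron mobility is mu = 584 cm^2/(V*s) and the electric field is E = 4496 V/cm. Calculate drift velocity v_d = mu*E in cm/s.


Step 1: v_d = mu * E
Step 2: v_d = 584 * 4496 = 2625664
Step 3: v_d = 2.63e+06 cm/s

2.63e+06


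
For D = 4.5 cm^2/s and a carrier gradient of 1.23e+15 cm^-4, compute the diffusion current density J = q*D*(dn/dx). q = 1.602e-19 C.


Step 1: J = q * D * (dn/dx)
Step 2: J = 1.602e-19 * 4.5 * 1.23e+15
Step 3: J = 8.87e-04 A/cm^2

8.87e-04


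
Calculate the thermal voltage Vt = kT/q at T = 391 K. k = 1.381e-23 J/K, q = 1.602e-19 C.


Step 1: kT = 1.381e-23 * 391 = 5.39971e-21 J
Step 2: Vt = kT/q = 5.39971e-21 / 1.602e-19
Step 3: Vt = 0.03371 V

0.03371


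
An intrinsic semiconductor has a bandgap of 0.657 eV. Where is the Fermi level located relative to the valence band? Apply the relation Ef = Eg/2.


Step 1: For an intrinsic semiconductor, the Fermi level sits at midgap.
Step 2: Ef = Eg / 2 = 0.657 / 2 = 0.3285 eV

0.3285


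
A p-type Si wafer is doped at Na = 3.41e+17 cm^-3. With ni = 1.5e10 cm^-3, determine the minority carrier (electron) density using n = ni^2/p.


Step 1: Majority hole concentration p ≈ Na = 3.41e+17 cm^-3
Step 2: n = ni^2 / Na = (1.5e10)^2 / 3.41e+17
Step 3: n = 6.60e+02 cm^-3

6.60e+02


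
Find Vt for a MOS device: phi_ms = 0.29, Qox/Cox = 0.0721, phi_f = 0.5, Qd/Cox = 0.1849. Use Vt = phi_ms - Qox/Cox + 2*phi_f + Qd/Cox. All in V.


Step 1: Vt = phi_ms - Qox/Cox + 2*phi_f + Qd/Cox
Step 2: Vt = 0.29 - 0.0721 + 2*0.5 + 0.1849
Step 3: Vt = 0.29 - 0.0721 + 1.0 + 0.1849
Step 4: Vt = 1.4028 V

1.4028


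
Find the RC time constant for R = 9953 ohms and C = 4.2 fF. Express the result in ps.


Step 1: tau = R * C
Step 2: tau = 9953 * 4.2 fF = 9953 * 4.2e-15 F
Step 3: tau = 4.18026e-11 s = 41.8026 ps

41.8026


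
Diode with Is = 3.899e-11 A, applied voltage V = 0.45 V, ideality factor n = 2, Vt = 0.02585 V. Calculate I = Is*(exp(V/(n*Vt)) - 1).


Step 1: V/(n*Vt) = 0.45/(2*0.02585) = 8.7041
Step 2: exp(8.7041) = 6.0276e+03
Step 3: I = 3.899e-11 * (6.0276e+03 - 1) = 2.35e-07 A

2.35e-07


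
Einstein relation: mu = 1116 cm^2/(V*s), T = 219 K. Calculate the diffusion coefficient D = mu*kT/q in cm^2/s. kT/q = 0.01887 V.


Step 1: D = mu * (kT/q)
Step 2: D = 1116 * 0.01887
Step 3: D = 21.06 cm^2/s

21.06


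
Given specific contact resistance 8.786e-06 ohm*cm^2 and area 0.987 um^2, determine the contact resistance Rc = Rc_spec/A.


Step 1: Convert area to cm^2: 0.987 um^2 = 9.8700e-09 cm^2
Step 2: Rc = Rc_spec / A = 8.786e-06 / 9.8700e-09
Step 3: Rc = 8.90e+02 ohms

8.90e+02


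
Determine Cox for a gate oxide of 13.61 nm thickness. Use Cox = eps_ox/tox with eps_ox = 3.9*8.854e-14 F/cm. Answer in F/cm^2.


Step 1: eps_ox = 3.9 * 8.854e-14 = 3.45306e-13 F/cm
Step 2: tox in cm = 13.61 nm * 1e-7 = 1.3610e-06 cm
Step 3: Cox = 3.45306e-13 / 1.3610e-06 = 2.54e-07 F/cm^2

2.54e-07


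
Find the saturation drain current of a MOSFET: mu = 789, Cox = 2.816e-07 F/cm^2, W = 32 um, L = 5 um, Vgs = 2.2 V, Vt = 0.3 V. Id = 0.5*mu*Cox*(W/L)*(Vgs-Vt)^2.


Step 1: Overdrive voltage Vov = Vgs - Vt = 2.2 - 0.3 = 1.9 V
Step 2: W/L = 32/5 = 6.4
Step 3: Id = 0.5 * 789 * 2.816e-07 * 6.4 * 1.9^2
Step 4: Id = 2.57e-03 A

2.57e-03


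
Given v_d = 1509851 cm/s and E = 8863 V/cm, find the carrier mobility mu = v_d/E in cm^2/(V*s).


Step 1: mu = v_d / E
Step 2: mu = 1509851 / 8863
Step 3: mu = 170.35 cm^2/(V*s)

170.35
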